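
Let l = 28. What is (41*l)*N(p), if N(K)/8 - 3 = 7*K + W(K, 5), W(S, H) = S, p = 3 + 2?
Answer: 394912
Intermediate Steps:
p = 5
N(K) = 24 + 64*K (N(K) = 24 + 8*(7*K + K) = 24 + 8*(8*K) = 24 + 64*K)
(41*l)*N(p) = (41*28)*(24 + 64*5) = 1148*(24 + 320) = 1148*344 = 394912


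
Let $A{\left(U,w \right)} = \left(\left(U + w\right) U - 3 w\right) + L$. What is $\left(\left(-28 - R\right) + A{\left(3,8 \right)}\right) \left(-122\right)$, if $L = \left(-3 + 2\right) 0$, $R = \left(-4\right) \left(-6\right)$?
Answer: $5246$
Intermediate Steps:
$R = 24$
$L = 0$ ($L = \left(-1\right) 0 = 0$)
$A{\left(U,w \right)} = - 3 w + U \left(U + w\right)$ ($A{\left(U,w \right)} = \left(\left(U + w\right) U - 3 w\right) + 0 = \left(U \left(U + w\right) - 3 w\right) + 0 = \left(- 3 w + U \left(U + w\right)\right) + 0 = - 3 w + U \left(U + w\right)$)
$\left(\left(-28 - R\right) + A{\left(3,8 \right)}\right) \left(-122\right) = \left(\left(-28 - 24\right) + \left(3^{2} - 24 + 3 \cdot 8\right)\right) \left(-122\right) = \left(\left(-28 - 24\right) + \left(9 - 24 + 24\right)\right) \left(-122\right) = \left(-52 + 9\right) \left(-122\right) = \left(-43\right) \left(-122\right) = 5246$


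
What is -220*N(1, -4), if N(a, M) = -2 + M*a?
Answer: 1320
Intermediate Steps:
-220*N(1, -4) = -220*(-2 - 4*1) = -220*(-2 - 4) = -220*(-6) = 1320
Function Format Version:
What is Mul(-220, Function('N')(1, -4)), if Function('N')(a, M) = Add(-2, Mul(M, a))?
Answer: 1320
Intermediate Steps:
Mul(-220, Function('N')(1, -4)) = Mul(-220, Add(-2, Mul(-4, 1))) = Mul(-220, Add(-2, -4)) = Mul(-220, -6) = 1320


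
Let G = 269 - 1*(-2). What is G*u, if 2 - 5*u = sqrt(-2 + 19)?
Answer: 542/5 - 271*sqrt(17)/5 ≈ -115.07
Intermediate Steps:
u = 2/5 - sqrt(17)/5 (u = 2/5 - sqrt(-2 + 19)/5 = 2/5 - sqrt(17)/5 ≈ -0.42462)
G = 271 (G = 269 + 2 = 271)
G*u = 271*(2/5 - sqrt(17)/5) = 542/5 - 271*sqrt(17)/5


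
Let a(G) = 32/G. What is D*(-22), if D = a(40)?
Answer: -88/5 ≈ -17.600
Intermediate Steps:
D = 4/5 (D = 32/40 = 32*(1/40) = 4/5 ≈ 0.80000)
D*(-22) = (4/5)*(-22) = -88/5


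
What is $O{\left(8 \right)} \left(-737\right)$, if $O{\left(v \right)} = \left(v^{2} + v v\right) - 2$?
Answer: $-92862$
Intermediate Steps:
$O{\left(v \right)} = -2 + 2 v^{2}$ ($O{\left(v \right)} = \left(v^{2} + v^{2}\right) - 2 = 2 v^{2} - 2 = -2 + 2 v^{2}$)
$O{\left(8 \right)} \left(-737\right) = \left(-2 + 2 \cdot 8^{2}\right) \left(-737\right) = \left(-2 + 2 \cdot 64\right) \left(-737\right) = \left(-2 + 128\right) \left(-737\right) = 126 \left(-737\right) = -92862$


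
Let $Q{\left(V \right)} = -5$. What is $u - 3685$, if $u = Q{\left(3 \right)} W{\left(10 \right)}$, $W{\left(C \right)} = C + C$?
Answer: $-3785$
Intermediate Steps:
$W{\left(C \right)} = 2 C$
$u = -100$ ($u = - 5 \cdot 2 \cdot 10 = \left(-5\right) 20 = -100$)
$u - 3685 = -100 - 3685 = -3785$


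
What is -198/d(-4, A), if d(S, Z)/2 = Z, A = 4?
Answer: -99/4 ≈ -24.750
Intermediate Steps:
d(S, Z) = 2*Z
-198/d(-4, A) = -198/(2*4) = -198/8 = -198*⅛ = -99/4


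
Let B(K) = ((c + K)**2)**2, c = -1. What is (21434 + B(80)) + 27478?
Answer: 38998993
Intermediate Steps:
B(K) = (-1 + K)**4 (B(K) = ((-1 + K)**2)**2 = (-1 + K)**4)
(21434 + B(80)) + 27478 = (21434 + (-1 + 80)**4) + 27478 = (21434 + 79**4) + 27478 = (21434 + 38950081) + 27478 = 38971515 + 27478 = 38998993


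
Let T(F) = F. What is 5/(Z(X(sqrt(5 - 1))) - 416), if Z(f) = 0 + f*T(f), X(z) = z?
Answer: -5/412 ≈ -0.012136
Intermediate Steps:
Z(f) = f**2 (Z(f) = 0 + f*f = 0 + f**2 = f**2)
5/(Z(X(sqrt(5 - 1))) - 416) = 5/((sqrt(5 - 1))**2 - 416) = 5/((sqrt(4))**2 - 416) = 5/(2**2 - 416) = 5/(4 - 416) = 5/(-412) = -1/412*5 = -5/412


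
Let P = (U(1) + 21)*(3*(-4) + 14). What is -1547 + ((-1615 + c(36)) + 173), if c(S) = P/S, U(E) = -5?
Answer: -26893/9 ≈ -2988.1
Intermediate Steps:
P = 32 (P = (-5 + 21)*(3*(-4) + 14) = 16*(-12 + 14) = 16*2 = 32)
c(S) = 32/S
-1547 + ((-1615 + c(36)) + 173) = -1547 + ((-1615 + 32/36) + 173) = -1547 + ((-1615 + 32*(1/36)) + 173) = -1547 + ((-1615 + 8/9) + 173) = -1547 + (-14527/9 + 173) = -1547 - 12970/9 = -26893/9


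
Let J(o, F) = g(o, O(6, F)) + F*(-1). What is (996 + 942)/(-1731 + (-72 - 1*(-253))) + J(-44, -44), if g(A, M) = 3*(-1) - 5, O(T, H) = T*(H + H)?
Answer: 26931/775 ≈ 34.750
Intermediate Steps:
O(T, H) = 2*H*T (O(T, H) = T*(2*H) = 2*H*T)
g(A, M) = -8 (g(A, M) = -3 - 5 = -8)
J(o, F) = -8 - F (J(o, F) = -8 + F*(-1) = -8 - F)
(996 + 942)/(-1731 + (-72 - 1*(-253))) + J(-44, -44) = (996 + 942)/(-1731 + (-72 - 1*(-253))) + (-8 - 1*(-44)) = 1938/(-1731 + (-72 + 253)) + (-8 + 44) = 1938/(-1731 + 181) + 36 = 1938/(-1550) + 36 = 1938*(-1/1550) + 36 = -969/775 + 36 = 26931/775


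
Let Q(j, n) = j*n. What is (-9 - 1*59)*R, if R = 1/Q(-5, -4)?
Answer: -17/5 ≈ -3.4000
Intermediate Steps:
R = 1/20 (R = 1/(-5*(-4)) = 1/20 ≈ 0.050000)
(-9 - 1*59)*R = (-9 - 1*59)*(1/20) = (-9 - 59)*(1/20) = -68*1/20 = -17/5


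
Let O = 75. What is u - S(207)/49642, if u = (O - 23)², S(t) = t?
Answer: 134231761/49642 ≈ 2704.0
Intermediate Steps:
u = 2704 (u = (75 - 23)² = 52² = 2704)
u - S(207)/49642 = 2704 - 207/49642 = 134231761/49642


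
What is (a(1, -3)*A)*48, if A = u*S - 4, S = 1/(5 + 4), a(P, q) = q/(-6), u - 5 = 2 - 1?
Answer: -80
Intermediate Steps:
u = 6 (u = 5 + (2 - 1) = 5 + 1 = 6)
a(P, q) = -q/6 (a(P, q) = q*(-⅙) = -q/6)
S = ⅑ (S = 1/9 = ⅑ ≈ 0.11111)
A = -10/3 (A = 6*(⅑) - 4 = ⅔ - 4 = -10/3 ≈ -3.3333)
(a(1, -3)*A)*48 = (-⅙*(-3)*(-10/3))*48 = ((½)*(-10/3))*48 = -5/3*48 = -80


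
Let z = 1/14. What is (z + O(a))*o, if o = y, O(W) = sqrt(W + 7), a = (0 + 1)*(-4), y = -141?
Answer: -141/14 - 141*sqrt(3) ≈ -254.29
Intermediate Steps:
a = -4 (a = 1*(-4) = -4)
O(W) = sqrt(7 + W)
z = 1/14 ≈ 0.071429
o = -141
(z + O(a))*o = (1/14 + sqrt(7 - 4))*(-141) = (1/14 + sqrt(3))*(-141) = -141/14 - 141*sqrt(3)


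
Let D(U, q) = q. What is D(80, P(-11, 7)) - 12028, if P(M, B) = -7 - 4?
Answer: -12039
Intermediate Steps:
P(M, B) = -11
D(80, P(-11, 7)) - 12028 = -11 - 12028 = -12039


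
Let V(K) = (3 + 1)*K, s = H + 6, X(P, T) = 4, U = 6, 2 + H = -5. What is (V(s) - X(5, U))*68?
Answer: -544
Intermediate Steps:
H = -7 (H = -2 - 5 = -7)
s = -1 (s = -7 + 6 = -1)
V(K) = 4*K
(V(s) - X(5, U))*68 = (4*(-1) - 1*4)*68 = (-4 - 4)*68 = -8*68 = -544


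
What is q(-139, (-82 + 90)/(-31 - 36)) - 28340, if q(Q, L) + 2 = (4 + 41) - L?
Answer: -1895891/67 ≈ -28297.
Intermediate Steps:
q(Q, L) = 43 - L (q(Q, L) = -2 + ((4 + 41) - L) = -2 + (45 - L) = 43 - L)
q(-139, (-82 + 90)/(-31 - 36)) - 28340 = (43 - (-82 + 90)/(-31 - 36)) - 28340 = (43 - 8/(-67)) - 28340 = (43 - 8*(-1)/67) - 28340 = (43 - 1*(-8/67)) - 28340 = (43 + 8/67) - 28340 = 2889/67 - 28340 = -1895891/67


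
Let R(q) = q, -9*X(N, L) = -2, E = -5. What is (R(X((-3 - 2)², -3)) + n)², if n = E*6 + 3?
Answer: 58081/81 ≈ 717.05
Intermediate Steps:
X(N, L) = 2/9 (X(N, L) = -⅑*(-2) = 2/9)
n = -27 (n = -5*6 + 3 = -30 + 3 = -27)
(R(X((-3 - 2)², -3)) + n)² = (2/9 - 27)² = (-241/9)² = 58081/81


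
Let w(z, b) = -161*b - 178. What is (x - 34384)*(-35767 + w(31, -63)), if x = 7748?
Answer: 687262072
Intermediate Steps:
w(z, b) = -178 - 161*b
(x - 34384)*(-35767 + w(31, -63)) = (7748 - 34384)*(-35767 + (-178 - 161*(-63))) = -26636*(-35767 + (-178 + 10143)) = -26636*(-35767 + 9965) = -26636*(-25802) = 687262072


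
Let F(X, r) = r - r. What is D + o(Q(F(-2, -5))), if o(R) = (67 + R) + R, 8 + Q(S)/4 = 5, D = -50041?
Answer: -49998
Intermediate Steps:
F(X, r) = 0
Q(S) = -12 (Q(S) = -32 + 4*5 = -32 + 20 = -12)
o(R) = 67 + 2*R
D + o(Q(F(-2, -5))) = -50041 + (67 + 2*(-12)) = -50041 + (67 - 24) = -50041 + 43 = -49998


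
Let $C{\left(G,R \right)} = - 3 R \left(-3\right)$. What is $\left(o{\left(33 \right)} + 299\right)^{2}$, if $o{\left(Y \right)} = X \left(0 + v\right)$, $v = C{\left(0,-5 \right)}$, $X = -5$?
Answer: $274576$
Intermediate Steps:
$C{\left(G,R \right)} = 9 R$
$v = -45$ ($v = 9 \left(-5\right) = -45$)
$o{\left(Y \right)} = 225$ ($o{\left(Y \right)} = - 5 \left(0 - 45\right) = \left(-5\right) \left(-45\right) = 225$)
$\left(o{\left(33 \right)} + 299\right)^{2} = \left(225 + 299\right)^{2} = 524^{2} = 274576$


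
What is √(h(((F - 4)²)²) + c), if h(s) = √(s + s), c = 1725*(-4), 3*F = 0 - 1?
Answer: √(-62100 + 169*√2)/3 ≈ 82.906*I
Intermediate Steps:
F = -⅓ (F = (0 - 1)/3 = (⅓)*(-1) = -⅓ ≈ -0.33333)
c = -6900
h(s) = √2*√s (h(s) = √(2*s) = √2*√s)
√(h(((F - 4)²)²) + c) = √(√2*√(((-⅓ - 4)²)²) - 6900) = √(√2*√(((-13/3)²)²) - 6900) = √(√2*√((169/9)²) - 6900) = √(√2*√(28561/81) - 6900) = √(√2*(169/9) - 6900) = √(169*√2/9 - 6900) = √(-6900 + 169*√2/9)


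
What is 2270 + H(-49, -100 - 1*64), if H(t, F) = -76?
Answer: 2194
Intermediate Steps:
2270 + H(-49, -100 - 1*64) = 2270 - 76 = 2194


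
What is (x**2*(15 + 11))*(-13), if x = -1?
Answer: -338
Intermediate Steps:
(x**2*(15 + 11))*(-13) = ((-1)**2*(15 + 11))*(-13) = (1*26)*(-13) = 26*(-13) = -338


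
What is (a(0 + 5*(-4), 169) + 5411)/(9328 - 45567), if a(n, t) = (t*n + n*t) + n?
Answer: 1369/36239 ≈ 0.037777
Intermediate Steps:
a(n, t) = n + 2*n*t (a(n, t) = (n*t + n*t) + n = 2*n*t + n = n + 2*n*t)
(a(0 + 5*(-4), 169) + 5411)/(9328 - 45567) = ((0 + 5*(-4))*(1 + 2*169) + 5411)/(9328 - 45567) = ((0 - 20)*(1 + 338) + 5411)/(-36239) = (-20*339 + 5411)*(-1/36239) = (-6780 + 5411)*(-1/36239) = -1369*(-1/36239) = 1369/36239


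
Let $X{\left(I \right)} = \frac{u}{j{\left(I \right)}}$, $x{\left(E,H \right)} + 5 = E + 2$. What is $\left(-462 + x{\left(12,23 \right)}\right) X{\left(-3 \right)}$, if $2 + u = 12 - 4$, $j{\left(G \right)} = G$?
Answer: $906$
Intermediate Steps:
$u = 6$ ($u = -2 + \left(12 - 4\right) = -2 + 8 = 6$)
$x{\left(E,H \right)} = -3 + E$ ($x{\left(E,H \right)} = -5 + \left(E + 2\right) = -5 + \left(2 + E\right) = -3 + E$)
$X{\left(I \right)} = \frac{6}{I}$
$\left(-462 + x{\left(12,23 \right)}\right) X{\left(-3 \right)} = \left(-462 + \left(-3 + 12\right)\right) \frac{6}{-3} = \left(-462 + 9\right) 6 \left(- \frac{1}{3}\right) = \left(-453\right) \left(-2\right) = 906$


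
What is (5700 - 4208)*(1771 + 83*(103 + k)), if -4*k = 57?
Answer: 13632777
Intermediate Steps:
k = -57/4 (k = -1/4*57 = -57/4 ≈ -14.250)
(5700 - 4208)*(1771 + 83*(103 + k)) = (5700 - 4208)*(1771 + 83*(103 - 57/4)) = 1492*(1771 + 83*(355/4)) = 1492*(1771 + 29465/4) = 1492*(36549/4) = 13632777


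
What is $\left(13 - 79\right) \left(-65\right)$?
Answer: $4290$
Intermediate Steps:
$\left(13 - 79\right) \left(-65\right) = \left(-66\right) \left(-65\right) = 4290$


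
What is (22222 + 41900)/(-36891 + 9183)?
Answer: -10687/4618 ≈ -2.3142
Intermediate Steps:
(22222 + 41900)/(-36891 + 9183) = 64122/(-27708) = 64122*(-1/27708) = -10687/4618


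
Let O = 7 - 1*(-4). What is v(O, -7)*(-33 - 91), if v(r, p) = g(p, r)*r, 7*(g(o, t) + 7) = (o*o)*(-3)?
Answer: 38192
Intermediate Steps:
g(o, t) = -7 - 3*o²/7 (g(o, t) = -7 + ((o*o)*(-3))/7 = -7 + (o²*(-3))/7 = -7 + (-3*o²)/7 = -7 - 3*o²/7)
O = 11 (O = 7 + 4 = 11)
v(r, p) = r*(-7 - 3*p²/7) (v(r, p) = (-7 - 3*p²/7)*r = r*(-7 - 3*p²/7))
v(O, -7)*(-33 - 91) = (-⅐*11*(49 + 3*(-7)²))*(-33 - 91) = -⅐*11*(49 + 3*49)*(-124) = -⅐*11*(49 + 147)*(-124) = -⅐*11*196*(-124) = -308*(-124) = 38192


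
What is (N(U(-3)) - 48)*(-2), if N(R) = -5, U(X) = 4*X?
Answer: 106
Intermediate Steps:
(N(U(-3)) - 48)*(-2) = (-5 - 48)*(-2) = -53*(-2) = 106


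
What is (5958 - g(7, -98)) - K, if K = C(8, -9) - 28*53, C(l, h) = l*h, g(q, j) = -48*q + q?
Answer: 7843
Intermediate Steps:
g(q, j) = -47*q
C(l, h) = h*l
K = -1556 (K = -9*8 - 28*53 = -72 - 1484 = -1556)
(5958 - g(7, -98)) - K = (5958 - (-47)*7) - 1*(-1556) = (5958 - 1*(-329)) + 1556 = (5958 + 329) + 1556 = 6287 + 1556 = 7843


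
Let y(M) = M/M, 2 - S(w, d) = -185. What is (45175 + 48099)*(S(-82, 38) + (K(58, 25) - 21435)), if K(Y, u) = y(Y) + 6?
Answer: -1981233034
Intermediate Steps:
S(w, d) = 187 (S(w, d) = 2 - 1*(-185) = 2 + 185 = 187)
y(M) = 1
K(Y, u) = 7 (K(Y, u) = 1 + 6 = 7)
(45175 + 48099)*(S(-82, 38) + (K(58, 25) - 21435)) = (45175 + 48099)*(187 + (7 - 21435)) = 93274*(187 - 21428) = 93274*(-21241) = -1981233034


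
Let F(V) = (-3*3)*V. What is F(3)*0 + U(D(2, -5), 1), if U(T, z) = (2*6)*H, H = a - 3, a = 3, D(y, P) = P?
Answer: 0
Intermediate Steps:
F(V) = -9*V
H = 0 (H = 3 - 3 = 0)
U(T, z) = 0 (U(T, z) = (2*6)*0 = 12*0 = 0)
F(3)*0 + U(D(2, -5), 1) = -9*3*0 + 0 = -27*0 + 0 = 0 + 0 = 0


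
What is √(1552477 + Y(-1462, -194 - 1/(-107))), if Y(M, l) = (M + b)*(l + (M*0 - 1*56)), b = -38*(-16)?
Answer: √20218579295/107 ≈ 1328.9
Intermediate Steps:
b = 608
Y(M, l) = (-56 + l)*(608 + M) (Y(M, l) = (M + 608)*(l + (M*0 - 1*56)) = (608 + M)*(l + (0 - 56)) = (608 + M)*(l - 56) = (608 + M)*(-56 + l) = (-56 + l)*(608 + M))
√(1552477 + Y(-1462, -194 - 1/(-107))) = √(1552477 + (-34048 - 56*(-1462) + 608*(-194 - 1/(-107)) - 1462*(-194 - 1/(-107)))) = √(1552477 + (-34048 + 81872 + 608*(-194 - 1*(-1/107)) - 1462*(-194 - 1*(-1/107)))) = √(1552477 + (-34048 + 81872 + 608*(-194 + 1/107) - 1462*(-194 + 1/107))) = √(1552477 + (-34048 + 81872 + 608*(-20757/107) - 1462*(-20757/107))) = √(1552477 + (-34048 + 81872 - 12620256/107 + 30346734/107)) = √(1552477 + 22843646/107) = √(188958685/107) = √20218579295/107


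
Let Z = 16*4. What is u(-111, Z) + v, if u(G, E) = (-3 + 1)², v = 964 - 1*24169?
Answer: -23201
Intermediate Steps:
v = -23205 (v = 964 - 24169 = -23205)
Z = 64
u(G, E) = 4 (u(G, E) = (-2)² = 4)
u(-111, Z) + v = 4 - 23205 = -23201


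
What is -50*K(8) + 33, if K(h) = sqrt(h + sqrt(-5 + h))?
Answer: 33 - 50*sqrt(8 + sqrt(3)) ≈ -122.98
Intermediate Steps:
-50*K(8) + 33 = -50*sqrt(8 + sqrt(-5 + 8)) + 33 = -50*sqrt(8 + sqrt(3)) + 33 = 33 - 50*sqrt(8 + sqrt(3))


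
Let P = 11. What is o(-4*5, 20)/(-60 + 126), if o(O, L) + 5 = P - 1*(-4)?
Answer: 5/33 ≈ 0.15152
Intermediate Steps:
o(O, L) = 10 (o(O, L) = -5 + (11 - 1*(-4)) = -5 + (11 + 4) = -5 + 15 = 10)
o(-4*5, 20)/(-60 + 126) = 10/(-60 + 126) = 10/66 = (1/66)*10 = 5/33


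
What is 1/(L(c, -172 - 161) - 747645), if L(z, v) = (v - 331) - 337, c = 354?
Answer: -1/748646 ≈ -1.3357e-6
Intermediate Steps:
L(z, v) = -668 + v (L(z, v) = (-331 + v) - 337 = -668 + v)
1/(L(c, -172 - 161) - 747645) = 1/((-668 + (-172 - 161)) - 747645) = 1/((-668 - 333) - 747645) = 1/(-1001 - 747645) = 1/(-748646) = -1/748646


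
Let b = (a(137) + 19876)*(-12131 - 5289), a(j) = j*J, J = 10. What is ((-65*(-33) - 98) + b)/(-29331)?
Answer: 370103273/29331 ≈ 12618.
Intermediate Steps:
a(j) = 10*j (a(j) = j*10 = 10*j)
b = -370105320 (b = (10*137 + 19876)*(-12131 - 5289) = (1370 + 19876)*(-17420) = 21246*(-17420) = -370105320)
((-65*(-33) - 98) + b)/(-29331) = ((-65*(-33) - 98) - 370105320)/(-29331) = ((2145 - 98) - 370105320)*(-1/29331) = (2047 - 370105320)*(-1/29331) = -370103273*(-1/29331) = 370103273/29331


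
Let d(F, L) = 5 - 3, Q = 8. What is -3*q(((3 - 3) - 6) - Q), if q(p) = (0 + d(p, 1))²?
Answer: -12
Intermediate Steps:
d(F, L) = 2
q(p) = 4 (q(p) = (0 + 2)² = 2² = 4)
-3*q(((3 - 3) - 6) - Q) = -3*4 = -12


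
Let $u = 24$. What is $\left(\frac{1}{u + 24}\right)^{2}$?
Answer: $\frac{1}{2304} \approx 0.00043403$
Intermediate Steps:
$\left(\frac{1}{u + 24}\right)^{2} = \left(\frac{1}{24 + 24}\right)^{2} = \left(\frac{1}{48}\right)^{2} = \frac{1}{2304}$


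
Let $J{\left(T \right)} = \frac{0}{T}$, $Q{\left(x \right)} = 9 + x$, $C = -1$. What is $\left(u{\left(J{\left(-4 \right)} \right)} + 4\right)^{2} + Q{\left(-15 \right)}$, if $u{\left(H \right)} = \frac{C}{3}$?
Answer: $\frac{67}{9} \approx 7.4444$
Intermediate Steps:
$J{\left(T \right)} = 0$
$u{\left(H \right)} = - \frac{1}{3}$
$\left(u{\left(J{\left(-4 \right)} \right)} + 4\right)^{2} + Q{\left(-15 \right)} = \left(- \frac{1}{3} + 4\right)^{2} + \left(9 - 15\right) = \left(\frac{11}{3}\right)^{2} - 6 = \frac{121}{9} - 6 = \frac{67}{9}$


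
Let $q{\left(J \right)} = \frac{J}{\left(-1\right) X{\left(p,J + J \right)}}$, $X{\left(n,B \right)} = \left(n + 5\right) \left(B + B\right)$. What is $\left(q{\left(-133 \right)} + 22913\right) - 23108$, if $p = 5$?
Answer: $- \frac{7801}{40} \approx -195.02$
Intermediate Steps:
$X{\left(n,B \right)} = 2 B \left(5 + n\right)$ ($X{\left(n,B \right)} = \left(5 + n\right) 2 B = 2 B \left(5 + n\right)$)
$q{\left(J \right)} = - \frac{1}{40}$ ($q{\left(J \right)} = \frac{J}{\left(-1\right) 2 \left(J + J\right) \left(5 + 5\right)} = \frac{J}{\left(-1\right) 2 \cdot 2 J 10} = \frac{J}{\left(-1\right) 40 J} = \frac{J}{\left(-40\right) J} = J \left(- \frac{1}{40 J}\right) = - \frac{1}{40}$)
$\left(q{\left(-133 \right)} + 22913\right) - 23108 = \left(- \frac{1}{40} + 22913\right) - 23108 = \frac{916519}{40} - 23108 = - \frac{7801}{40}$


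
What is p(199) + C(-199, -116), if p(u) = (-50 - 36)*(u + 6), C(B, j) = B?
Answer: -17829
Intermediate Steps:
p(u) = -516 - 86*u (p(u) = -86*(6 + u) = -516 - 86*u)
p(199) + C(-199, -116) = (-516 - 86*199) - 199 = (-516 - 17114) - 199 = -17630 - 199 = -17829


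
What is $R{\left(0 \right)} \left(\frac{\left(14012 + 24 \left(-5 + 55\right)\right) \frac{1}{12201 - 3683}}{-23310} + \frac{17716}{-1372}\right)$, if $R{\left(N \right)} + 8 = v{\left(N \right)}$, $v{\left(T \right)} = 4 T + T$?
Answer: $\frac{251258129296}{2432293605} \approx 103.3$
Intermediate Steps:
$v{\left(T \right)} = 5 T$
$R{\left(N \right)} = -8 + 5 N$
$R{\left(0 \right)} \left(\frac{\left(14012 + 24 \left(-5 + 55\right)\right) \frac{1}{12201 - 3683}}{-23310} + \frac{17716}{-1372}\right) = \left(-8 + 5 \cdot 0\right) \left(\frac{\left(14012 + 24 \left(-5 + 55\right)\right) \frac{1}{12201 - 3683}}{-23310} + \frac{17716}{-1372}\right) = \left(-8 + 0\right) \left(\frac{14012 + 24 \cdot 50}{8518} \left(- \frac{1}{23310}\right) + 17716 \left(- \frac{1}{1372}\right)\right) = - 8 \left(\left(14012 + 1200\right) \frac{1}{8518} \left(- \frac{1}{23310}\right) - \frac{4429}{343}\right) = - 8 \left(15212 \cdot \frac{1}{8518} \left(- \frac{1}{23310}\right) - \frac{4429}{343}\right) = - 8 \left(\frac{7606}{4259} \left(- \frac{1}{23310}\right) - \frac{4429}{343}\right) = - 8 \left(- \frac{3803}{49638645} - \frac{4429}{343}\right) = \left(-8\right) \left(- \frac{31407266162}{2432293605}\right) = \frac{251258129296}{2432293605}$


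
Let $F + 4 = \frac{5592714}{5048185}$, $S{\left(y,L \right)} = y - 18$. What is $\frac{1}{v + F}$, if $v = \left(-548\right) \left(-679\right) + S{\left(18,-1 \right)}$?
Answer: $\frac{5048185}{1878374652994} \approx 2.6875 \cdot 10^{-6}$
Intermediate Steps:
$S{\left(y,L \right)} = -18 + y$
$v = 372092$ ($v = \left(-548\right) \left(-679\right) + \left(-18 + 18\right) = 372092 + 0 = 372092$)
$F = - \frac{14600026}{5048185}$ ($F = -4 + \frac{5592714}{5048185} = - \frac{14600026}{5048185} \approx -2.8921$)
$\frac{1}{v + F} = \frac{1}{372092 - \frac{14600026}{5048185}} = \frac{1}{\frac{1878374652994}{5048185}} = \frac{5048185}{1878374652994}$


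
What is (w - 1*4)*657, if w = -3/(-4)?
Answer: -8541/4 ≈ -2135.3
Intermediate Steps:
w = 3/4 (w = -3*(-1/4) = 3/4 ≈ 0.75000)
(w - 1*4)*657 = (3/4 - 1*4)*657 = (3/4 - 4)*657 = -13/4*657 = -8541/4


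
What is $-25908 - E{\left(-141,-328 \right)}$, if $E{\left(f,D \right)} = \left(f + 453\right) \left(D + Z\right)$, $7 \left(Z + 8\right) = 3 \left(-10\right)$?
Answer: $\frac{561828}{7} \approx 80261.0$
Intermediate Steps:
$Z = - \frac{86}{7}$ ($Z = -8 + \frac{3 \left(-10\right)}{7} = -8 + \frac{1}{7} \left(-30\right) = -8 - \frac{30}{7} = - \frac{86}{7} \approx -12.286$)
$E{\left(f,D \right)} = \left(453 + f\right) \left(- \frac{86}{7} + D\right)$ ($E{\left(f,D \right)} = \left(f + 453\right) \left(D - \frac{86}{7}\right) = \left(453 + f\right) \left(- \frac{86}{7} + D\right)$)
$-25908 - E{\left(-141,-328 \right)} = -25908 - \left(- \frac{38958}{7} + 453 \left(-328\right) - - \frac{12126}{7} - -46248\right) = -25908 - \left(- \frac{38958}{7} - 148584 + \frac{12126}{7} + 46248\right) = -25908 - - \frac{743184}{7} = -25908 + \frac{743184}{7} = \frac{561828}{7}$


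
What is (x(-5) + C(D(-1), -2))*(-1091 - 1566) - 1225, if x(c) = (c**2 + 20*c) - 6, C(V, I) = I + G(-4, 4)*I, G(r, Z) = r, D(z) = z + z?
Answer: 198050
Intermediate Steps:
D(z) = 2*z
C(V, I) = -3*I (C(V, I) = I - 4*I = -3*I)
x(c) = -6 + c**2 + 20*c
(x(-5) + C(D(-1), -2))*(-1091 - 1566) - 1225 = ((-6 + (-5)**2 + 20*(-5)) - 3*(-2))*(-1091 - 1566) - 1225 = ((-6 + 25 - 100) + 6)*(-2657) - 1225 = (-81 + 6)*(-2657) - 1225 = -75*(-2657) - 1225 = 199275 - 1225 = 198050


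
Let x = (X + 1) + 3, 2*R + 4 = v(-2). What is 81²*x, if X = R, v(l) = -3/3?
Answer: 19683/2 ≈ 9841.5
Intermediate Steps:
v(l) = -1 (v(l) = -3*⅓ = -1)
R = -5/2 (R = -2 + (½)*(-1) = -2 - ½ = -5/2 ≈ -2.5000)
X = -5/2 ≈ -2.5000
x = 3/2 (x = (-5/2 + 1) + 3 = -3/2 + 3 = 3/2 ≈ 1.5000)
81²*x = 81²*(3/2) = 6561*(3/2) = 19683/2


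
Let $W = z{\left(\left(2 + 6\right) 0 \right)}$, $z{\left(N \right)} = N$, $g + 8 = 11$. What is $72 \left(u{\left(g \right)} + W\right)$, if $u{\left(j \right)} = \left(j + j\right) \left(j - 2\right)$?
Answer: $432$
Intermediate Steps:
$g = 3$ ($g = -8 + 11 = 3$)
$u{\left(j \right)} = 2 j \left(-2 + j\right)$
$W = 0$ ($W = \left(2 + 6\right) 0 = 8 \cdot 0 = 0$)
$72 \left(u{\left(g \right)} + W\right) = 72 \left(2 \cdot 3 \left(-2 + 3\right) + 0\right) = 72 \left(2 \cdot 3 \cdot 1 + 0\right) = 72 \left(6 + 0\right) = 72 \cdot 6 = 432$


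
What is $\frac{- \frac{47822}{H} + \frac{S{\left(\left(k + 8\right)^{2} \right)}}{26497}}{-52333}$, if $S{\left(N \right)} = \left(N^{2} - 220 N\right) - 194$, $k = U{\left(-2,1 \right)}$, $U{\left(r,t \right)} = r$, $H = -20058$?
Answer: $- \frac{565192045}{13906888367529} \approx -4.0641 \cdot 10^{-5}$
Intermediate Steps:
$k = -2$
$S{\left(N \right)} = -194 + N^{2} - 220 N$
$\frac{- \frac{47822}{H} + \frac{S{\left(\left(k + 8\right)^{2} \right)}}{26497}}{-52333} = \frac{- \frac{47822}{-20058} + \frac{-194 + \left(\left(-2 + 8\right)^{2}\right)^{2} - 220 \left(-2 + 8\right)^{2}}{26497}}{-52333} = \left(\left(-47822\right) \left(- \frac{1}{20058}\right) + \left(-194 + \left(6^{2}\right)^{2} - 220 \cdot 6^{2}\right) \frac{1}{26497}\right) \left(- \frac{1}{52333}\right) = \left(\frac{23911}{10029} + \left(-194 + 36^{2} - 7920\right) \frac{1}{26497}\right) \left(- \frac{1}{52333}\right) = \left(\frac{23911}{10029} + \left(-194 + 1296 - 7920\right) \frac{1}{26497}\right) \left(- \frac{1}{52333}\right) = \left(\frac{23911}{10029} - \frac{6818}{26497}\right) \left(- \frac{1}{52333}\right) = \frac{565192045}{265738413} \left(- \frac{1}{52333}\right) = - \frac{565192045}{13906888367529}$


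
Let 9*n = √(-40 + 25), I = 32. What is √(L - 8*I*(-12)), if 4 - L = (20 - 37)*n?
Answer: √(27684 + 17*I*√15)/3 ≈ 55.462 + 0.065952*I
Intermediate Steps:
n = I*√15/9 (n = √(-40 + 25)/9 = √(-15)/9 = (I*√15)/9 = I*√15/9 ≈ 0.43033*I)
L = 4 + 17*I*√15/9 (L = 4 - (20 - 37)*I*√15/9 = 4 - (-17)*I*√15/9 = 4 + 17*I*√15/9 ≈ 4.0 + 7.3156*I)
√(L - 8*I*(-12)) = √((4 + 17*I*√15/9) - 8*32*(-12)) = √((4 + 17*I*√15/9) - 256*(-12)) = √((4 + 17*I*√15/9) + 3072) = √(3076 + 17*I*√15/9)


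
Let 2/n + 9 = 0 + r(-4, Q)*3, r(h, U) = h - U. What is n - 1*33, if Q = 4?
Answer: -1091/33 ≈ -33.061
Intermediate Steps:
n = -2/33 (n = 2/(-9 + (0 + (-4 - 1*4)*3)) = 2/(-9 + (0 + (-4 - 4)*3)) = 2/(-9 + (0 - 8*3)) = 2/(-9 + (0 - 24)) = 2/(-9 - 24) = 2/(-33) = 2*(-1/33) = -2/33 ≈ -0.060606)
n - 1*33 = -2/33 - 1*33 = -2/33 - 33 = -1091/33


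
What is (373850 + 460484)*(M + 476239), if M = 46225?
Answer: 435909478976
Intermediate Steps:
(373850 + 460484)*(M + 476239) = (373850 + 460484)*(46225 + 476239) = 834334*522464 = 435909478976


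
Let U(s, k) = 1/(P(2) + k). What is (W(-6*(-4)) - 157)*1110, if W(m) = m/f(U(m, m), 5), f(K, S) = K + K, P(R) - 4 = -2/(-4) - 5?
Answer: 138750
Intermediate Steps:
P(R) = -1/2 (P(R) = 4 + (-2/(-4) - 5) = 4 + (-1/4*(-2) - 5) = 4 + (1/2 - 5) = 4 - 9/2 = -1/2)
U(s, k) = 1/(-1/2 + k)
f(K, S) = 2*K
W(m) = m*(-1/4 + m/2) (W(m) = m/((2*(2/(-1 + 2*m)))) = m/((4/(-1 + 2*m))) = m*(-1/4 + m/2))
(W(-6*(-4)) - 157)*1110 = ((-6*(-4))*(-1 + 2*(-6*(-4)))/4 - 157)*1110 = ((1/4)*24*(-1 + 2*24) - 157)*1110 = ((1/4)*24*(-1 + 48) - 157)*1110 = ((1/4)*24*47 - 157)*1110 = (282 - 157)*1110 = 125*1110 = 138750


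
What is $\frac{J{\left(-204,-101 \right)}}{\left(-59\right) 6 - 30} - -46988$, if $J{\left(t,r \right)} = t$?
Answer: $\frac{1503633}{32} \approx 46989.0$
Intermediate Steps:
$\frac{J{\left(-204,-101 \right)}}{\left(-59\right) 6 - 30} - -46988 = - \frac{204}{\left(-59\right) 6 - 30} - -46988 = - \frac{204}{-354 - 30} + 46988 = - \frac{204}{-384} + 46988 = \left(-204\right) \left(- \frac{1}{384}\right) + 46988 = \frac{17}{32} + 46988 = \frac{1503633}{32}$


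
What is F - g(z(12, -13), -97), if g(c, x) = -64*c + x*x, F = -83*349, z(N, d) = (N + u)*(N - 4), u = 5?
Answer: -29672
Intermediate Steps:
z(N, d) = (-4 + N)*(5 + N) (z(N, d) = (N + 5)*(N - 4) = (5 + N)*(-4 + N) = (-4 + N)*(5 + N))
F = -28967
g(c, x) = x² - 64*c (g(c, x) = -64*c + x² = x² - 64*c)
F - g(z(12, -13), -97) = -28967 - ((-97)² - 64*(-20 + 12 + 12²)) = -28967 - (9409 - 64*(-20 + 12 + 144)) = -28967 - (9409 - 64*136) = -28967 - (9409 - 8704) = -28967 - 1*705 = -28967 - 705 = -29672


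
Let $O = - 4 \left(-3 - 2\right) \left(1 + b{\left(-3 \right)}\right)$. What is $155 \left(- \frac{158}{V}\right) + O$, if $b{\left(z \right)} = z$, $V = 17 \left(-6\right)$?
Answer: $\frac{10205}{51} \approx 200.1$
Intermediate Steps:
$V = -102$
$O = -40$ ($O = - 4 \left(-3 - 2\right) \left(1 - 3\right) = - 4 \left(\left(-5\right) \left(-2\right)\right) = \left(-4\right) 10 = -40$)
$155 \left(- \frac{158}{V}\right) + O = 155 \left(- \frac{158}{-102}\right) - 40 = 155 \left(\left(-158\right) \left(- \frac{1}{102}\right)\right) - 40 = 155 \cdot \frac{79}{51} - 40 = \frac{12245}{51} - 40 = \frac{10205}{51}$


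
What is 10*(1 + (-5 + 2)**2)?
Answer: 100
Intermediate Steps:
10*(1 + (-5 + 2)**2) = 10*(1 + (-3)**2) = 10*(1 + 9) = 10*10 = 100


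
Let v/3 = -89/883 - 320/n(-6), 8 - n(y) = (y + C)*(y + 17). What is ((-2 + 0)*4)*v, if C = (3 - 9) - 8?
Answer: 605704/16777 ≈ 36.103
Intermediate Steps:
C = -14 (C = -6 - 8 = -14)
n(y) = 8 - (-14 + y)*(17 + y) (n(y) = 8 - (y - 14)*(y + 17) = 8 - (-14 + y)*(17 + y))
v = -75713/16777 (v = 3*(-89/883 - 320/(246 - 1*(-6)² - 3*(-6))) = 3*(-89*1/883 - 320/(246 - 1*36 + 18)) = 3*(-89/883 - 320/(246 - 36 + 18)) = 3*(-89/883 - 320/228) = 3*(-89/883 - 320*1/228) = 3*(-89/883 - 80/57) = 3*(-75713/50331) = -75713/16777 ≈ -4.5129)
((-2 + 0)*4)*v = ((-2 + 0)*4)*(-75713/16777) = -2*4*(-75713/16777) = -8*(-75713/16777) = 605704/16777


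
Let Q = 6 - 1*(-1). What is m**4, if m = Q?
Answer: 2401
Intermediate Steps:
Q = 7 (Q = 6 + 1 = 7)
m = 7
m**4 = 7**4 = 2401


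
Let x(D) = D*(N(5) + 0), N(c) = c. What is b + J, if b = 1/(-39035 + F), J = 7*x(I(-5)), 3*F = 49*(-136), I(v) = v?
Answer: -21659578/123769 ≈ -175.00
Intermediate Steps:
F = -6664/3 (F = (49*(-136))/3 = (⅓)*(-6664) = -6664/3 ≈ -2221.3)
x(D) = 5*D (x(D) = D*(5 + 0) = D*5 = 5*D)
J = -175 (J = 7*(5*(-5)) = 7*(-25) = -175)
b = -3/123769 (b = 1/(-39035 - 6664/3) = 1/(-123769/3) = -3/123769 ≈ -2.4239e-5)
b + J = -3/123769 - 175 = -21659578/123769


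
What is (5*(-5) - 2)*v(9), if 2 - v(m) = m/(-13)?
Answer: -945/13 ≈ -72.692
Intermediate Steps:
v(m) = 2 + m/13 (v(m) = 2 - m/(-13) = 2 - m*(-1)/13 = 2 - (-1)*m/13 = 2 + m/13)
(5*(-5) - 2)*v(9) = (5*(-5) - 2)*(2 + (1/13)*9) = (-25 - 2)*(2 + 9/13) = -27*35/13 = -945/13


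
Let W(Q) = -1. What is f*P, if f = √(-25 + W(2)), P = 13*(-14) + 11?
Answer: -171*I*√26 ≈ -871.93*I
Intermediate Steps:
P = -171 (P = -182 + 11 = -171)
f = I*√26 (f = √(-25 - 1) = √(-26) = I*√26 ≈ 5.099*I)
f*P = (I*√26)*(-171) = -171*I*√26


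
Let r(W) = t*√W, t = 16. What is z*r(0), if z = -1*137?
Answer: 0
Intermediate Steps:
r(W) = 16*√W
z = -137
z*r(0) = -2192*√0 = -2192*0 = -137*0 = 0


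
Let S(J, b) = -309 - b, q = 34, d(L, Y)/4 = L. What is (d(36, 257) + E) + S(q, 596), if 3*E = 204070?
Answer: 201787/3 ≈ 67262.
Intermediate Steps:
d(L, Y) = 4*L
E = 204070/3 (E = (1/3)*204070 = 204070/3 ≈ 68023.)
(d(36, 257) + E) + S(q, 596) = (4*36 + 204070/3) + (-309 - 1*596) = (144 + 204070/3) + (-309 - 596) = 204502/3 - 905 = 201787/3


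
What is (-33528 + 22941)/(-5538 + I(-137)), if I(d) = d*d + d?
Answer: -10587/13094 ≈ -0.80854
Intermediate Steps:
I(d) = d + d**2 (I(d) = d**2 + d = d + d**2)
(-33528 + 22941)/(-5538 + I(-137)) = (-33528 + 22941)/(-5538 - 137*(1 - 137)) = -10587/(-5538 - 137*(-136)) = -10587/(-5538 + 18632) = -10587/13094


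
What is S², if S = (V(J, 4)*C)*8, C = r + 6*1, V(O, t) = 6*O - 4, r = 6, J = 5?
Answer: 6230016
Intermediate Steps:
V(O, t) = -4 + 6*O
C = 12 (C = 6 + 6*1 = 6 + 6 = 12)
S = 2496 (S = ((-4 + 6*5)*12)*8 = ((-4 + 30)*12)*8 = (26*12)*8 = 312*8 = 2496)
S² = 2496² = 6230016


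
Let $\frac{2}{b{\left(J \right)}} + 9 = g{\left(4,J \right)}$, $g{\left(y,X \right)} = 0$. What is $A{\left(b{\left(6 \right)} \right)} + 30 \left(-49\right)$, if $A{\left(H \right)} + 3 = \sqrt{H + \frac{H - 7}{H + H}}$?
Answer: $-1473 + \frac{\sqrt{577}}{6} \approx -1469.0$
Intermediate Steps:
$b{\left(J \right)} = - \frac{2}{9}$ ($b{\left(J \right)} = \frac{2}{-9 + 0} = \frac{2}{-9} = 2 \left(- \frac{1}{9}\right) = - \frac{2}{9}$)
$A{\left(H \right)} = -3 + \sqrt{H + \frac{-7 + H}{2 H}}$ ($A{\left(H \right)} = -3 + \sqrt{H + \frac{H - 7}{H + H}} = -3 + \sqrt{H + \frac{-7 + H}{2 H}}$)
$A{\left(b{\left(6 \right)} \right)} + 30 \left(-49\right) = \left(-3 + \frac{\sqrt{2 - \frac{14}{- \frac{2}{9}} + 4 \left(- \frac{2}{9}\right)}}{2}\right) + 30 \left(-49\right) = \left(-3 + \frac{\sqrt{2 - -63 - \frac{8}{9}}}{2}\right) - 1470 = \left(-3 + \frac{\sqrt{2 + 63 - \frac{8}{9}}}{2}\right) - 1470 = \left(-3 + \frac{\sqrt{\frac{577}{9}}}{2}\right) - 1470 = \left(-3 + \frac{\frac{1}{3} \sqrt{577}}{2}\right) - 1470 = \left(-3 + \frac{\sqrt{577}}{6}\right) - 1470 = -1473 + \frac{\sqrt{577}}{6}$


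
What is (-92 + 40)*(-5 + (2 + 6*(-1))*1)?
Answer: 468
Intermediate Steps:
(-92 + 40)*(-5 + (2 + 6*(-1))*1) = -52*(-5 + (2 - 6)*1) = -52*(-5 - 4*1) = -52*(-5 - 4) = -52*(-9) = 468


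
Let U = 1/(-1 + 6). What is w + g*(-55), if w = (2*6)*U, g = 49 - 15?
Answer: -9338/5 ≈ -1867.6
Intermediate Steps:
g = 34
U = ⅕ (U = 1/5 = ⅕ ≈ 0.20000)
w = 12/5 (w = (2*6)*(⅕) = 12*(⅕) = 12/5 ≈ 2.4000)
w + g*(-55) = 12/5 + 34*(-55) = 12/5 - 1870 = -9338/5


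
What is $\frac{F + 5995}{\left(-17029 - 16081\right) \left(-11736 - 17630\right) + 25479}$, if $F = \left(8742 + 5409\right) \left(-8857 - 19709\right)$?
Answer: $- \frac{404231471}{972333739} \approx -0.41573$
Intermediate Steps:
$F = -404237466$ ($F = 14151 \left(-28566\right) = -404237466$)
$\frac{F + 5995}{\left(-17029 - 16081\right) \left(-11736 - 17630\right) + 25479} = \frac{-404237466 + 5995}{\left(-17029 - 16081\right) \left(-11736 - 17630\right) + 25479} = - \frac{404231471}{\left(-33110\right) \left(-29366\right) + 25479} = - \frac{404231471}{972308260 + 25479} = - \frac{404231471}{972333739}$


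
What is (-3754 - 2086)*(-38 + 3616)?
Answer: -20895520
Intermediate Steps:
(-3754 - 2086)*(-38 + 3616) = -5840*3578 = -20895520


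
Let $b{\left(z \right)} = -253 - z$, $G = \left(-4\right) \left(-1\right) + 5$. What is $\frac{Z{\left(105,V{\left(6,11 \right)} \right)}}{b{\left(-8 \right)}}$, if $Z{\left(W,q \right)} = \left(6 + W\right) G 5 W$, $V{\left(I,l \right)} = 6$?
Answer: $- \frac{14985}{7} \approx -2140.7$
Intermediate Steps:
$G = 9$ ($G = 4 + 5 = 9$)
$Z{\left(W,q \right)} = 45 W \left(6 + W\right)$ ($Z{\left(W,q \right)} = \left(6 + W\right) 9 \cdot 5 W = \left(6 + W\right) 45 W = 45 W \left(6 + W\right)$)
$\frac{Z{\left(105,V{\left(6,11 \right)} \right)}}{b{\left(-8 \right)}} = \frac{45 \cdot 105 \left(6 + 105\right)}{-253 - -8} = \frac{45 \cdot 105 \cdot 111}{-253 + 8} = \frac{524475}{-245} = 524475 \left(- \frac{1}{245}\right) = - \frac{14985}{7}$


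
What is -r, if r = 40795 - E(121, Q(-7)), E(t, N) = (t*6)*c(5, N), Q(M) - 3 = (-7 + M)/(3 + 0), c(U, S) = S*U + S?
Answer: -48055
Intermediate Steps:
c(U, S) = S + S*U
Q(M) = ⅔ + M/3 (Q(M) = 3 + (-7 + M)/(3 + 0) = 3 + (-7 + M)/3 = 3 + (-7 + M)*(⅓) = 3 + (-7/3 + M/3) = ⅔ + M/3)
E(t, N) = 36*N*t (E(t, N) = (t*6)*(N*(1 + 5)) = (6*t)*(N*6) = (6*t)*(6*N) = 36*N*t)
r = 48055 (r = 40795 - 36*(⅔ + (⅓)*(-7))*121 = 40795 - 36*(⅔ - 7/3)*121 = 40795 - 36*(-5)*121/3 = 40795 - 1*(-7260) = 40795 + 7260 = 48055)
-r = -1*48055 = -48055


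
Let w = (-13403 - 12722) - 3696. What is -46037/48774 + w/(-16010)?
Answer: 179359271/195217935 ≈ 0.91876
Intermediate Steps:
w = -29821 (w = -26125 - 3696 = -29821)
-46037/48774 + w/(-16010) = -46037/48774 - 29821/(-16010) = -46037*1/48774 - 29821*(-1/16010) = -46037/48774 + 29821/16010 = 179359271/195217935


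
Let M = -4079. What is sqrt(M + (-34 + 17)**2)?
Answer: I*sqrt(3790) ≈ 61.563*I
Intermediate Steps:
sqrt(M + (-34 + 17)**2) = sqrt(-4079 + (-34 + 17)**2) = sqrt(-4079 + (-17)**2) = sqrt(-4079 + 289) = sqrt(-3790) = I*sqrt(3790)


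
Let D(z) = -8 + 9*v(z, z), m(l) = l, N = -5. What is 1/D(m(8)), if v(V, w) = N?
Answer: -1/53 ≈ -0.018868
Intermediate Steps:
v(V, w) = -5
D(z) = -53 (D(z) = -8 + 9*(-5) = -8 - 45 = -53)
1/D(m(8)) = 1/(-53) = -1/53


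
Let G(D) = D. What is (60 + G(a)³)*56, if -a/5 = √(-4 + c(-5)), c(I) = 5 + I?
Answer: 3360 + 56000*I ≈ 3360.0 + 56000.0*I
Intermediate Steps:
a = -10*I (a = -5*√(-4 + (5 - 5)) = -5*√(-4 + 0) = -10*I ≈ -10.0*I)
(60 + G(a)³)*56 = (60 + (-10*I)³)*56 = (60 + 1000*I)*56 = 3360 + 56000*I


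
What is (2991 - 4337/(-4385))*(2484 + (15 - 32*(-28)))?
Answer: 8908393088/877 ≈ 1.0158e+7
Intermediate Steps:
(2991 - 4337/(-4385))*(2484 + (15 - 32*(-28))) = (2991 - 4337*(-1/4385))*(2484 + (15 + 896)) = (2991 + 4337/4385)*(2484 + 911) = (13119872/4385)*3395 = 8908393088/877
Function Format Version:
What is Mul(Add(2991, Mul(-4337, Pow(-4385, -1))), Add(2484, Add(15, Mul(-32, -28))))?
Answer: Rational(8908393088, 877) ≈ 1.0158e+7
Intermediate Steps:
Mul(Add(2991, Mul(-4337, Pow(-4385, -1))), Add(2484, Add(15, Mul(-32, -28)))) = Mul(Add(2991, Mul(-4337, Rational(-1, 4385))), Add(2484, Add(15, 896))) = Mul(Add(2991, Rational(4337, 4385)), Add(2484, 911)) = Mul(Rational(13119872, 4385), 3395) = Rational(8908393088, 877)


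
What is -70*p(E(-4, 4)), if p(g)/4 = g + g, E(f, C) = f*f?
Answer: -8960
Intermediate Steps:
E(f, C) = f**2
p(g) = 8*g (p(g) = 4*(g + g) = 4*(2*g) = 8*g)
-70*p(E(-4, 4)) = -560*(-4)**2 = -560*16 = -70*128 = -8960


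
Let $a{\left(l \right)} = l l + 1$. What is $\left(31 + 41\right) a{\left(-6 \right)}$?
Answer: $2664$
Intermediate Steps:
$a{\left(l \right)} = 1 + l^{2}$ ($a{\left(l \right)} = l^{2} + 1 = 1 + l^{2}$)
$\left(31 + 41\right) a{\left(-6 \right)} = \left(31 + 41\right) \left(1 + \left(-6\right)^{2}\right) = 72 \left(1 + 36\right) = 72 \cdot 37 = 2664$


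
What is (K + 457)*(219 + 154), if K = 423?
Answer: 328240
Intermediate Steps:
(K + 457)*(219 + 154) = (423 + 457)*(219 + 154) = 880*373 = 328240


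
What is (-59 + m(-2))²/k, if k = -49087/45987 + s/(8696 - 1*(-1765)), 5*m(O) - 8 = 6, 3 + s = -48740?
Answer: -12661922940909/22958695400 ≈ -551.51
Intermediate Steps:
s = -48743 (s = -3 - 48740 = -48743)
m(O) = 14/5 (m(O) = 8/5 + (⅕)*6 = 8/5 + 6/5 = 14/5)
k = -918347816/160356669 (k = -49087/45987 - 48743/(8696 - 1*(-1765)) = -49087*1/45987 - 48743/(8696 + 1765) = -49087/45987 - 48743/10461 = -918347816/160356669 ≈ -5.7269)
(-59 + m(-2))²/k = (-59 + 14/5)²/(-918347816/160356669) = (-281/5)²*(-160356669/918347816) = (78961/25)*(-160356669/918347816) = -12661922940909/22958695400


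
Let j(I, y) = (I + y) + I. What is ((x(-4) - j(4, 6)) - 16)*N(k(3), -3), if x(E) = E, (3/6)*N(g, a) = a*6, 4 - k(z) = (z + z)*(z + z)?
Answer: 1224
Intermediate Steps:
k(z) = 4 - 4*z² (k(z) = 4 - (z + z)*(z + z) = 4 - 2*z*2*z = 4 - 4*z²)
j(I, y) = y + 2*I
N(g, a) = 12*a (N(g, a) = 2*(a*6) = 2*(6*a) = 12*a)
((x(-4) - j(4, 6)) - 16)*N(k(3), -3) = ((-4 - (6 + 2*4)) - 16)*(12*(-3)) = ((-4 - (6 + 8)) - 16)*(-36) = ((-4 - 1*14) - 16)*(-36) = ((-4 - 14) - 16)*(-36) = (-18 - 16)*(-36) = -34*(-36) = 1224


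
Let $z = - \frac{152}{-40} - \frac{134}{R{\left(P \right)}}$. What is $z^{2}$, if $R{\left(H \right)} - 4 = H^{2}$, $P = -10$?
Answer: $\frac{426409}{67600} \approx 6.3078$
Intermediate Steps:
$R{\left(H \right)} = 4 + H^{2}$
$z = \frac{653}{260}$ ($z = - \frac{152}{-40} - \frac{134}{4 + \left(-10\right)^{2}} = \left(-152\right) \left(- \frac{1}{40}\right) - \frac{134}{4 + 100} = \frac{19}{5} - \frac{134}{104} = \frac{19}{5} - \frac{67}{52} = \frac{653}{260} \approx 2.5115$)
$z^{2} = \left(\frac{653}{260}\right)^{2} = \frac{426409}{67600}$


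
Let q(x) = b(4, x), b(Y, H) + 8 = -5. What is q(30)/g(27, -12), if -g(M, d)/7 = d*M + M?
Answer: -13/2079 ≈ -0.0062530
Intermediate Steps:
b(Y, H) = -13 (b(Y, H) = -8 - 5 = -13)
q(x) = -13
g(M, d) = -7*M - 7*M*d (g(M, d) = -7*(d*M + M) = -7*(M*d + M) = -7*(M + M*d) = -7*M - 7*M*d)
q(30)/g(27, -12) = -13*(-1/(189*(1 - 12))) = -13/((-7*27*(-11))) = -13/2079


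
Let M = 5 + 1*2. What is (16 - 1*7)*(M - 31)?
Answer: -216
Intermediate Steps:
M = 7 (M = 5 + 2 = 7)
(16 - 1*7)*(M - 31) = (16 - 1*7)*(7 - 31) = (16 - 7)*(-24) = 9*(-24) = -216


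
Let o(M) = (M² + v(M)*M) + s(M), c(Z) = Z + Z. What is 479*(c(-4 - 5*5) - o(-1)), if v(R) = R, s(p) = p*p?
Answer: -29219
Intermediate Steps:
s(p) = p²
c(Z) = 2*Z
o(M) = 3*M² (o(M) = (M² + M*M) + M² = (M² + M²) + M² = 2*M² + M² = 3*M²)
479*(c(-4 - 5*5) - o(-1)) = 479*(2*(-4 - 5*5) - 3*(-1)²) = 479*(2*(-4 - 25) - 3) = 479*(2*(-29) - 1*3) = 479*(-58 - 3) = 479*(-61) = -29219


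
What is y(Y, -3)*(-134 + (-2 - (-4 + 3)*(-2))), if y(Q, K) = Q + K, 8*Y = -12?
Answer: 621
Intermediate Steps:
Y = -3/2 (Y = (1/8)*(-12) = -3/2 ≈ -1.5000)
y(Q, K) = K + Q
y(Y, -3)*(-134 + (-2 - (-4 + 3)*(-2))) = (-3 - 3/2)*(-134 + (-2 - (-4 + 3)*(-2))) = -9*(-134 + (-2 - 1*(-1)*(-2)))/2 = -9*(-134 + (-2 + 1*(-2)))/2 = -9*(-134 + (-2 - 2))/2 = -9*(-134 - 4)/2 = -9/2*(-138) = 621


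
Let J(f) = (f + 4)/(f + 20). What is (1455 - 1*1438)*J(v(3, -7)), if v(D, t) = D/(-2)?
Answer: 85/37 ≈ 2.2973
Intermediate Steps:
v(D, t) = -D/2 (v(D, t) = D*(-1/2) = -D/2)
J(f) = (4 + f)/(20 + f)
(1455 - 1*1438)*J(v(3, -7)) = (1455 - 1*1438)*((4 - 1/2*3)/(20 - 1/2*3)) = (1455 - 1438)*((4 - 3/2)/(20 - 3/2)) = 17*((5/2)/(37/2)) = 17*((2/37)*(5/2)) = 17*(5/37) = 85/37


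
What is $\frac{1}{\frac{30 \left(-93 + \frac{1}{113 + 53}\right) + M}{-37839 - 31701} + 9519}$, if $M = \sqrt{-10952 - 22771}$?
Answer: $\frac{8808789132714325}{83851217147033848777} + \frac{39921755 i \sqrt{3747}}{83851217147033848777} \approx 0.00010505 + 2.9144 \cdot 10^{-11} i$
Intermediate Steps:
$M = 3 i \sqrt{3747}$ ($M = \sqrt{-33723} = 3 i \sqrt{3747} \approx 183.64 i$)
$\frac{1}{\frac{30 \left(-93 + \frac{1}{113 + 53}\right) + M}{-37839 - 31701} + 9519} = \frac{1}{\frac{30 \left(-93 + \frac{1}{113 + 53}\right) + 3 i \sqrt{3747}}{-37839 - 31701} + 9519} = \frac{1}{\frac{30 \left(-93 + \frac{1}{166}\right) + 3 i \sqrt{3747}}{-69540} + 9519} = \frac{1}{\left(30 \left(-93 + \frac{1}{166}\right) + 3 i \sqrt{3747}\right) \left(- \frac{1}{69540}\right) + 9519} = \frac{1}{\left(30 \left(- \frac{15437}{166}\right) + 3 i \sqrt{3747}\right) \left(- \frac{1}{69540}\right) + 9519} = \frac{1}{\left(- \frac{231555}{83} + 3 i \sqrt{3747}\right) \left(- \frac{1}{69540}\right) + 9519} = \frac{1}{\left(\frac{15437}{384788} - \frac{i \sqrt{3747}}{23180}\right) + 9519} = \frac{1}{\frac{3662812409}{384788} - \frac{i \sqrt{3747}}{23180}}$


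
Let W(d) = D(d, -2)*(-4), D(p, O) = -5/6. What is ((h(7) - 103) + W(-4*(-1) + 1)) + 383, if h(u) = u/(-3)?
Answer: 281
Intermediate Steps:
D(p, O) = -⅚ (D(p, O) = -5*⅙ = -⅚)
h(u) = -u/3 (h(u) = u*(-⅓) = -u/3)
W(d) = 10/3 (W(d) = -⅚*(-4) = 10/3)
((h(7) - 103) + W(-4*(-1) + 1)) + 383 = ((-⅓*7 - 103) + 10/3) + 383 = ((-7/3 - 103) + 10/3) + 383 = (-316/3 + 10/3) + 383 = -102 + 383 = 281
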